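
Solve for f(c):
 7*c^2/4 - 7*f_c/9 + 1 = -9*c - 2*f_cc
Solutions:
 f(c) = C1 + C2*exp(7*c/18) + 3*c^3/4 + 81*c^2/7 + 2979*c/49


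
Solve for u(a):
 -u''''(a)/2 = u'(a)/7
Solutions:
 u(a) = C1 + C4*exp(-2^(1/3)*7^(2/3)*a/7) + (C2*sin(2^(1/3)*sqrt(3)*7^(2/3)*a/14) + C3*cos(2^(1/3)*sqrt(3)*7^(2/3)*a/14))*exp(2^(1/3)*7^(2/3)*a/14)


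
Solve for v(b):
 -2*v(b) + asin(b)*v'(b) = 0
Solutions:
 v(b) = C1*exp(2*Integral(1/asin(b), b))


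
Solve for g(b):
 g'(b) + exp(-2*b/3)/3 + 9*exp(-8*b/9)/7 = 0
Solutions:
 g(b) = C1 + exp(-2*b/3)/2 + 81*exp(-8*b/9)/56


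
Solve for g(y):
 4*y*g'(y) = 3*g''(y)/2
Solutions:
 g(y) = C1 + C2*erfi(2*sqrt(3)*y/3)


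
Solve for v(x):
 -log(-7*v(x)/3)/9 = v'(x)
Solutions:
 9*Integral(1/(log(-_y) - log(3) + log(7)), (_y, v(x))) = C1 - x


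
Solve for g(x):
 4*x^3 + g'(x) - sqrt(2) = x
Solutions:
 g(x) = C1 - x^4 + x^2/2 + sqrt(2)*x


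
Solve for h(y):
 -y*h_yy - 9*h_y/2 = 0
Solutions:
 h(y) = C1 + C2/y^(7/2)


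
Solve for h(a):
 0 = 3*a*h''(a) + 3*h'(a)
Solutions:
 h(a) = C1 + C2*log(a)


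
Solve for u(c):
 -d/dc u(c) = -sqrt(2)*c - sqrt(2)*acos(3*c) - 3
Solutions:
 u(c) = C1 + sqrt(2)*c^2/2 + 3*c + sqrt(2)*(c*acos(3*c) - sqrt(1 - 9*c^2)/3)


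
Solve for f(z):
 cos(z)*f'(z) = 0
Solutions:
 f(z) = C1


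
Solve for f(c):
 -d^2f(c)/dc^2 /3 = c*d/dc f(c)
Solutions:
 f(c) = C1 + C2*erf(sqrt(6)*c/2)


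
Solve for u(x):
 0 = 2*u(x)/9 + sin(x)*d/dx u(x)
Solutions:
 u(x) = C1*(cos(x) + 1)^(1/9)/(cos(x) - 1)^(1/9)


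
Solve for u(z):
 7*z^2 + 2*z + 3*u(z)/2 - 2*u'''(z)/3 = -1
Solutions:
 u(z) = C3*exp(2^(1/3)*3^(2/3)*z/2) - 14*z^2/3 - 4*z/3 + (C1*sin(3*2^(1/3)*3^(1/6)*z/4) + C2*cos(3*2^(1/3)*3^(1/6)*z/4))*exp(-2^(1/3)*3^(2/3)*z/4) - 2/3


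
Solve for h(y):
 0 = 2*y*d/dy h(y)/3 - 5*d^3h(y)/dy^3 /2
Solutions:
 h(y) = C1 + Integral(C2*airyai(30^(2/3)*y/15) + C3*airybi(30^(2/3)*y/15), y)


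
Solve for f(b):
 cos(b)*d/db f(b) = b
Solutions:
 f(b) = C1 + Integral(b/cos(b), b)


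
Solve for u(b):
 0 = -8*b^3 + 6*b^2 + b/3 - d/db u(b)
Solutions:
 u(b) = C1 - 2*b^4 + 2*b^3 + b^2/6


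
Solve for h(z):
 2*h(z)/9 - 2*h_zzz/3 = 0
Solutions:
 h(z) = C3*exp(3^(2/3)*z/3) + (C1*sin(3^(1/6)*z/2) + C2*cos(3^(1/6)*z/2))*exp(-3^(2/3)*z/6)


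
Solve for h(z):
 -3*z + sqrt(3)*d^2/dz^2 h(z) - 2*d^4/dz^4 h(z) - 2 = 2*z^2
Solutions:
 h(z) = C1 + C2*z + C3*exp(-sqrt(2)*3^(1/4)*z/2) + C4*exp(sqrt(2)*3^(1/4)*z/2) + sqrt(3)*z^4/18 + sqrt(3)*z^3/6 + z^2*(sqrt(3) + 4)/3


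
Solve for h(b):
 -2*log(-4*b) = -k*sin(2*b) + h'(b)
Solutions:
 h(b) = C1 - 2*b*log(-b) - 4*b*log(2) + 2*b - k*cos(2*b)/2


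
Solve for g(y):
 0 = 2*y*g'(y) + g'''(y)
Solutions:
 g(y) = C1 + Integral(C2*airyai(-2^(1/3)*y) + C3*airybi(-2^(1/3)*y), y)


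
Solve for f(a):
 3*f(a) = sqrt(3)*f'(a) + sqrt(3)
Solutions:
 f(a) = C1*exp(sqrt(3)*a) + sqrt(3)/3


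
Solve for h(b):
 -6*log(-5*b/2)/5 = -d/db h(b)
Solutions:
 h(b) = C1 + 6*b*log(-b)/5 + 6*b*(-1 - log(2) + log(5))/5


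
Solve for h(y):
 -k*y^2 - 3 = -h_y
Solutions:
 h(y) = C1 + k*y^3/3 + 3*y


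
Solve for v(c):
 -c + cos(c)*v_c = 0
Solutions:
 v(c) = C1 + Integral(c/cos(c), c)


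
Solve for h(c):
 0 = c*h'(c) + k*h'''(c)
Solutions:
 h(c) = C1 + Integral(C2*airyai(c*(-1/k)^(1/3)) + C3*airybi(c*(-1/k)^(1/3)), c)


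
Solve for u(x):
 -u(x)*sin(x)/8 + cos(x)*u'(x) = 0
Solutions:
 u(x) = C1/cos(x)^(1/8)


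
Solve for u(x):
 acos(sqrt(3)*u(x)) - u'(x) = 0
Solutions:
 Integral(1/acos(sqrt(3)*_y), (_y, u(x))) = C1 + x


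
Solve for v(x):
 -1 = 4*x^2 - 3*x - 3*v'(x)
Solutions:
 v(x) = C1 + 4*x^3/9 - x^2/2 + x/3


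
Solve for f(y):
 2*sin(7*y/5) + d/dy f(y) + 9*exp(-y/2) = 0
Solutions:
 f(y) = C1 + 10*cos(7*y/5)/7 + 18*exp(-y/2)


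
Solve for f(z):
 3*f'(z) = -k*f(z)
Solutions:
 f(z) = C1*exp(-k*z/3)


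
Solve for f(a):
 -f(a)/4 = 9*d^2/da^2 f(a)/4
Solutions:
 f(a) = C1*sin(a/3) + C2*cos(a/3)


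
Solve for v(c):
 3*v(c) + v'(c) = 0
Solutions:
 v(c) = C1*exp(-3*c)


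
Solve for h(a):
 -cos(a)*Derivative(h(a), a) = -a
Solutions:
 h(a) = C1 + Integral(a/cos(a), a)


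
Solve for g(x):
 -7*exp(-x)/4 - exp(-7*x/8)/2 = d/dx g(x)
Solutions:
 g(x) = C1 + 7*exp(-x)/4 + 4*exp(-7*x/8)/7


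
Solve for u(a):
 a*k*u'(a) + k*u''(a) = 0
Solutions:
 u(a) = C1 + C2*erf(sqrt(2)*a/2)


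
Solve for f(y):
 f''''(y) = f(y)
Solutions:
 f(y) = C1*exp(-y) + C2*exp(y) + C3*sin(y) + C4*cos(y)


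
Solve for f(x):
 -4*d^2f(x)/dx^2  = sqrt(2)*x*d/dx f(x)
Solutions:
 f(x) = C1 + C2*erf(2^(3/4)*x/4)


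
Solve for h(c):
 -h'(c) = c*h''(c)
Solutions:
 h(c) = C1 + C2*log(c)


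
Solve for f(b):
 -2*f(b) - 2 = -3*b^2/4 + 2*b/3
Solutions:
 f(b) = 3*b^2/8 - b/3 - 1


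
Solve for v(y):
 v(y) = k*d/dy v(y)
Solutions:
 v(y) = C1*exp(y/k)


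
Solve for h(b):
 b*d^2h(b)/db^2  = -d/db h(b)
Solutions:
 h(b) = C1 + C2*log(b)


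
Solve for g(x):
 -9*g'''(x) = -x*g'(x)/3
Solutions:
 g(x) = C1 + Integral(C2*airyai(x/3) + C3*airybi(x/3), x)


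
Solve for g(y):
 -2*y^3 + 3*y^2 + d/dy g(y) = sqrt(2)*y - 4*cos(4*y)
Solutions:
 g(y) = C1 + y^4/2 - y^3 + sqrt(2)*y^2/2 - sin(4*y)


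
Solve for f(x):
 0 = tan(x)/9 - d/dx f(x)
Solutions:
 f(x) = C1 - log(cos(x))/9


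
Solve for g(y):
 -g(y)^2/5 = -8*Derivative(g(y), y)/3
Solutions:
 g(y) = -40/(C1 + 3*y)


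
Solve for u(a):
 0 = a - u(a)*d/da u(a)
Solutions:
 u(a) = -sqrt(C1 + a^2)
 u(a) = sqrt(C1 + a^2)


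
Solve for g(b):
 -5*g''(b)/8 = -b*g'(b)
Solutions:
 g(b) = C1 + C2*erfi(2*sqrt(5)*b/5)


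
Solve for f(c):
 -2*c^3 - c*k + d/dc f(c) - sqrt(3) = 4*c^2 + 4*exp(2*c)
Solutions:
 f(c) = C1 + c^4/2 + 4*c^3/3 + c^2*k/2 + sqrt(3)*c + 2*exp(2*c)


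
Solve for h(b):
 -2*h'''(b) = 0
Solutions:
 h(b) = C1 + C2*b + C3*b^2


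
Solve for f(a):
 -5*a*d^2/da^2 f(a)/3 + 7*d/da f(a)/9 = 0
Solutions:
 f(a) = C1 + C2*a^(22/15)


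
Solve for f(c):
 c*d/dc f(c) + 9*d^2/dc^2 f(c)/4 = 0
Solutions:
 f(c) = C1 + C2*erf(sqrt(2)*c/3)


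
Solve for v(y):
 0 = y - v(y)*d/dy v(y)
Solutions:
 v(y) = -sqrt(C1 + y^2)
 v(y) = sqrt(C1 + y^2)


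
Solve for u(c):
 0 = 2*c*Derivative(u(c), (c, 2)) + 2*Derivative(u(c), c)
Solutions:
 u(c) = C1 + C2*log(c)


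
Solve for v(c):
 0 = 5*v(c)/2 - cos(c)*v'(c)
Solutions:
 v(c) = C1*(sin(c) + 1)^(5/4)/(sin(c) - 1)^(5/4)


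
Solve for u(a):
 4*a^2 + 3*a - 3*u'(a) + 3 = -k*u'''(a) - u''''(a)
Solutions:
 u(a) = C1 + C2*exp(-a*(k^2/(k^3 + sqrt(-4*k^6 + (2*k^3 - 81)^2)/2 - 81/2)^(1/3) + k + (k^3 + sqrt(-4*k^6 + (2*k^3 - 81)^2)/2 - 81/2)^(1/3))/3) + C3*exp(a*(-4*k^2/((-1 + sqrt(3)*I)*(k^3 + sqrt(-4*k^6 + (2*k^3 - 81)^2)/2 - 81/2)^(1/3)) - 2*k + (k^3 + sqrt(-4*k^6 + (2*k^3 - 81)^2)/2 - 81/2)^(1/3) - sqrt(3)*I*(k^3 + sqrt(-4*k^6 + (2*k^3 - 81)^2)/2 - 81/2)^(1/3))/6) + C4*exp(a*(4*k^2/((1 + sqrt(3)*I)*(k^3 + sqrt(-4*k^6 + (2*k^3 - 81)^2)/2 - 81/2)^(1/3)) - 2*k + (k^3 + sqrt(-4*k^6 + (2*k^3 - 81)^2)/2 - 81/2)^(1/3) + sqrt(3)*I*(k^3 + sqrt(-4*k^6 + (2*k^3 - 81)^2)/2 - 81/2)^(1/3))/6) + 4*a^3/9 + a^2/2 + 8*a*k/9 + a


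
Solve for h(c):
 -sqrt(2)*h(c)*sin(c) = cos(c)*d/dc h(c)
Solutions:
 h(c) = C1*cos(c)^(sqrt(2))


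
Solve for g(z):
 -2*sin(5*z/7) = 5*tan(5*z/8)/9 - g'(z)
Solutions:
 g(z) = C1 - 8*log(cos(5*z/8))/9 - 14*cos(5*z/7)/5


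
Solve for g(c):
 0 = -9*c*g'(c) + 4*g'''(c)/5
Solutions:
 g(c) = C1 + Integral(C2*airyai(90^(1/3)*c/2) + C3*airybi(90^(1/3)*c/2), c)


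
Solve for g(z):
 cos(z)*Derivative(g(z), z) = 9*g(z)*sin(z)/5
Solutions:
 g(z) = C1/cos(z)^(9/5)


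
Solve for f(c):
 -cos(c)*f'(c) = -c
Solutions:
 f(c) = C1 + Integral(c/cos(c), c)


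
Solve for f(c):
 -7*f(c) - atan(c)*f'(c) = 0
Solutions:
 f(c) = C1*exp(-7*Integral(1/atan(c), c))


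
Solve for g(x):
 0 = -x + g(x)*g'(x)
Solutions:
 g(x) = -sqrt(C1 + x^2)
 g(x) = sqrt(C1 + x^2)


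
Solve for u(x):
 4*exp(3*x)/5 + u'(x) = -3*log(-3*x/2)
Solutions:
 u(x) = C1 - 3*x*log(-x) + 3*x*(-log(3) + log(2) + 1) - 4*exp(3*x)/15


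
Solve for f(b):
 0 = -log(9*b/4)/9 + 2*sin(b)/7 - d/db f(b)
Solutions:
 f(b) = C1 - b*log(b)/9 - 2*b*log(3)/9 + b/9 + 2*b*log(2)/9 - 2*cos(b)/7


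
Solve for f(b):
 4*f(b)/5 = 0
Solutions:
 f(b) = 0


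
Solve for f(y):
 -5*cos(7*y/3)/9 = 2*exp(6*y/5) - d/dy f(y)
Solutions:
 f(y) = C1 + 5*exp(6*y/5)/3 + 5*sin(7*y/3)/21


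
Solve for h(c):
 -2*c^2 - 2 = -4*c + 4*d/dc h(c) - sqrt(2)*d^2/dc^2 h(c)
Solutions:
 h(c) = C1 + C2*exp(2*sqrt(2)*c) - c^3/6 - sqrt(2)*c^2/8 + c^2/2 - 5*c/8 + sqrt(2)*c/4


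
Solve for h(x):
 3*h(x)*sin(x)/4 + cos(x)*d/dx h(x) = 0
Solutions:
 h(x) = C1*cos(x)^(3/4)


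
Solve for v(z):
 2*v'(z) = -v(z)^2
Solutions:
 v(z) = 2/(C1 + z)


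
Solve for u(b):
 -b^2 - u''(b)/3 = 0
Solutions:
 u(b) = C1 + C2*b - b^4/4


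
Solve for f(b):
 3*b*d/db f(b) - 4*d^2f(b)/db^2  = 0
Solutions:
 f(b) = C1 + C2*erfi(sqrt(6)*b/4)


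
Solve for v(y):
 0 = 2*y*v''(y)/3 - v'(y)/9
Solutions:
 v(y) = C1 + C2*y^(7/6)


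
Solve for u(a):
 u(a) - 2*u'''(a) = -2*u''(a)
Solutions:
 u(a) = C1*exp(a*(-2^(1/3)*(3*sqrt(105) + 31)^(1/3) - 2*2^(2/3)/(3*sqrt(105) + 31)^(1/3) + 4)/12)*sin(2^(1/3)*sqrt(3)*a*(-(3*sqrt(105) + 31)^(1/3) + 2*2^(1/3)/(3*sqrt(105) + 31)^(1/3))/12) + C2*exp(a*(-2^(1/3)*(3*sqrt(105) + 31)^(1/3) - 2*2^(2/3)/(3*sqrt(105) + 31)^(1/3) + 4)/12)*cos(2^(1/3)*sqrt(3)*a*(-(3*sqrt(105) + 31)^(1/3) + 2*2^(1/3)/(3*sqrt(105) + 31)^(1/3))/12) + C3*exp(a*(2*2^(2/3)/(3*sqrt(105) + 31)^(1/3) + 2 + 2^(1/3)*(3*sqrt(105) + 31)^(1/3))/6)


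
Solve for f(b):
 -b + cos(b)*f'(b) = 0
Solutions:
 f(b) = C1 + Integral(b/cos(b), b)


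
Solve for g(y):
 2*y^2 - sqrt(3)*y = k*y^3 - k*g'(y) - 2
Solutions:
 g(y) = C1 + y^4/4 - 2*y^3/(3*k) + sqrt(3)*y^2/(2*k) - 2*y/k


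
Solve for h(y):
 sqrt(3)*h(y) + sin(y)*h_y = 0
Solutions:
 h(y) = C1*(cos(y) + 1)^(sqrt(3)/2)/(cos(y) - 1)^(sqrt(3)/2)


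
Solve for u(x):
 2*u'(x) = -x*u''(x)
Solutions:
 u(x) = C1 + C2/x


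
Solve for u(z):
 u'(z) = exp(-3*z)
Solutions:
 u(z) = C1 - exp(-3*z)/3


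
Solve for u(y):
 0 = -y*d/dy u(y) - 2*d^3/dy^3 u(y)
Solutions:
 u(y) = C1 + Integral(C2*airyai(-2^(2/3)*y/2) + C3*airybi(-2^(2/3)*y/2), y)


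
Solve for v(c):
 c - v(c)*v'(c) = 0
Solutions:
 v(c) = -sqrt(C1 + c^2)
 v(c) = sqrt(C1 + c^2)


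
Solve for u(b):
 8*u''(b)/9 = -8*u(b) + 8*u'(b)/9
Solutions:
 u(b) = (C1*sin(sqrt(35)*b/2) + C2*cos(sqrt(35)*b/2))*exp(b/2)


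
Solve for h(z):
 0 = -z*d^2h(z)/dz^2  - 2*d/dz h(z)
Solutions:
 h(z) = C1 + C2/z


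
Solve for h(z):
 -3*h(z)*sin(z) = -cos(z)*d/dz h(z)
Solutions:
 h(z) = C1/cos(z)^3


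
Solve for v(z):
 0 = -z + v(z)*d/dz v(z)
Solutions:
 v(z) = -sqrt(C1 + z^2)
 v(z) = sqrt(C1 + z^2)


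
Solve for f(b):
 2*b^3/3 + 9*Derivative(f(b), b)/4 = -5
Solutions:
 f(b) = C1 - 2*b^4/27 - 20*b/9


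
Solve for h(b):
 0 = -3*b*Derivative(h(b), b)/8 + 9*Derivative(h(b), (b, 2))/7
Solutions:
 h(b) = C1 + C2*erfi(sqrt(21)*b/12)


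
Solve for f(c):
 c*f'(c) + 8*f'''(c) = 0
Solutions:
 f(c) = C1 + Integral(C2*airyai(-c/2) + C3*airybi(-c/2), c)


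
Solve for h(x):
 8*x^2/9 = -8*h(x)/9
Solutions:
 h(x) = -x^2


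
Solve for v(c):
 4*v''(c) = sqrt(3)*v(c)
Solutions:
 v(c) = C1*exp(-3^(1/4)*c/2) + C2*exp(3^(1/4)*c/2)


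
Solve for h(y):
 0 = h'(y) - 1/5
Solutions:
 h(y) = C1 + y/5


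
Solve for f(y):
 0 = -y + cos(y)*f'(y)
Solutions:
 f(y) = C1 + Integral(y/cos(y), y)


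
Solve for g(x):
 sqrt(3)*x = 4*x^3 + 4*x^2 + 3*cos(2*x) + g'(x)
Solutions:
 g(x) = C1 - x^4 - 4*x^3/3 + sqrt(3)*x^2/2 - 3*sin(2*x)/2


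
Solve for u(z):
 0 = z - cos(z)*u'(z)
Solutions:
 u(z) = C1 + Integral(z/cos(z), z)


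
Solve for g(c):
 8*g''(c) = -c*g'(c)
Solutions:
 g(c) = C1 + C2*erf(c/4)


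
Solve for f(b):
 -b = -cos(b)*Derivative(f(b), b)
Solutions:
 f(b) = C1 + Integral(b/cos(b), b)


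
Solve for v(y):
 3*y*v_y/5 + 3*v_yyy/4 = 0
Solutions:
 v(y) = C1 + Integral(C2*airyai(-10^(2/3)*y/5) + C3*airybi(-10^(2/3)*y/5), y)


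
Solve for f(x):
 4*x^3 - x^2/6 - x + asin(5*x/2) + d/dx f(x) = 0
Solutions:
 f(x) = C1 - x^4 + x^3/18 + x^2/2 - x*asin(5*x/2) - sqrt(4 - 25*x^2)/5


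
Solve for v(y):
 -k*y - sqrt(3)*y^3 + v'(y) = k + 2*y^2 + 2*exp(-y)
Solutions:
 v(y) = C1 + k*y^2/2 + k*y + sqrt(3)*y^4/4 + 2*y^3/3 - 2*exp(-y)


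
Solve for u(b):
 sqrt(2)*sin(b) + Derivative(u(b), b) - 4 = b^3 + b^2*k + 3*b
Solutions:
 u(b) = C1 + b^4/4 + b^3*k/3 + 3*b^2/2 + 4*b + sqrt(2)*cos(b)


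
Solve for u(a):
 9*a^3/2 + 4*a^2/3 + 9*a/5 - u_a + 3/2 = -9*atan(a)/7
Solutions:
 u(a) = C1 + 9*a^4/8 + 4*a^3/9 + 9*a^2/10 + 9*a*atan(a)/7 + 3*a/2 - 9*log(a^2 + 1)/14


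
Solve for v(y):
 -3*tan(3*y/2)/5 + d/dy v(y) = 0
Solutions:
 v(y) = C1 - 2*log(cos(3*y/2))/5


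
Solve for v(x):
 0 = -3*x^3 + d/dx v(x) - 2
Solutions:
 v(x) = C1 + 3*x^4/4 + 2*x


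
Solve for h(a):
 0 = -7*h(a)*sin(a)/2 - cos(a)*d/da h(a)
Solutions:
 h(a) = C1*cos(a)^(7/2)


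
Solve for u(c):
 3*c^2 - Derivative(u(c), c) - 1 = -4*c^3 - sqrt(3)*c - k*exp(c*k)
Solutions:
 u(c) = C1 + c^4 + c^3 + sqrt(3)*c^2/2 - c + exp(c*k)


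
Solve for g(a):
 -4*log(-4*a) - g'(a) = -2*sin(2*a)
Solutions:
 g(a) = C1 - 4*a*log(-a) - 8*a*log(2) + 4*a - cos(2*a)


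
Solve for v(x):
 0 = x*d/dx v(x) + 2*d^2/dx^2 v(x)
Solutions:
 v(x) = C1 + C2*erf(x/2)


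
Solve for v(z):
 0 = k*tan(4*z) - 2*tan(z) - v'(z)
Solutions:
 v(z) = C1 - k*log(cos(4*z))/4 + 2*log(cos(z))


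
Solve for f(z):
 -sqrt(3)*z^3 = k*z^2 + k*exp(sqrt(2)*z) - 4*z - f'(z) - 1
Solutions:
 f(z) = C1 + k*z^3/3 + sqrt(2)*k*exp(sqrt(2)*z)/2 + sqrt(3)*z^4/4 - 2*z^2 - z


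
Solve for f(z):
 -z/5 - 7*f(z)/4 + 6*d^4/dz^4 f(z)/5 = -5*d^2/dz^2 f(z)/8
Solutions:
 f(z) = C1*exp(-sqrt(6)*z*sqrt(-25 + sqrt(14065))/24) + C2*exp(sqrt(6)*z*sqrt(-25 + sqrt(14065))/24) + C3*sin(sqrt(6)*z*sqrt(25 + sqrt(14065))/24) + C4*cos(sqrt(6)*z*sqrt(25 + sqrt(14065))/24) - 4*z/35


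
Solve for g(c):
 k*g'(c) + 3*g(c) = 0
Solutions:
 g(c) = C1*exp(-3*c/k)


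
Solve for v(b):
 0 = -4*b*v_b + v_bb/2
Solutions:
 v(b) = C1 + C2*erfi(2*b)


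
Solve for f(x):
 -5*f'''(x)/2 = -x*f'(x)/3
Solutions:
 f(x) = C1 + Integral(C2*airyai(15^(2/3)*2^(1/3)*x/15) + C3*airybi(15^(2/3)*2^(1/3)*x/15), x)


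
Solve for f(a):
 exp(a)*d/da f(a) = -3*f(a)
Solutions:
 f(a) = C1*exp(3*exp(-a))


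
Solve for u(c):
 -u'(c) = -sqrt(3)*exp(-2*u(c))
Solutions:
 u(c) = log(-sqrt(C1 + 2*sqrt(3)*c))
 u(c) = log(C1 + 2*sqrt(3)*c)/2


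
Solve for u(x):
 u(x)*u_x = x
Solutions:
 u(x) = -sqrt(C1 + x^2)
 u(x) = sqrt(C1 + x^2)


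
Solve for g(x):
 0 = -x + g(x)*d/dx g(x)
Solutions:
 g(x) = -sqrt(C1 + x^2)
 g(x) = sqrt(C1 + x^2)


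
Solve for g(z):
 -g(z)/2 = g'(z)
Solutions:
 g(z) = C1*exp(-z/2)


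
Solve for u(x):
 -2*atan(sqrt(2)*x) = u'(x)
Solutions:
 u(x) = C1 - 2*x*atan(sqrt(2)*x) + sqrt(2)*log(2*x^2 + 1)/2


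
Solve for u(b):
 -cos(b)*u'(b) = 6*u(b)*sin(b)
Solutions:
 u(b) = C1*cos(b)^6


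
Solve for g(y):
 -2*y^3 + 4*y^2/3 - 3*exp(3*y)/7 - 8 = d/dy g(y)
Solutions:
 g(y) = C1 - y^4/2 + 4*y^3/9 - 8*y - exp(3*y)/7


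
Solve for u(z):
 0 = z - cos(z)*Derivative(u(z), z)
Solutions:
 u(z) = C1 + Integral(z/cos(z), z)


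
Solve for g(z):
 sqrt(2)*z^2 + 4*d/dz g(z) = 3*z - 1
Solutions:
 g(z) = C1 - sqrt(2)*z^3/12 + 3*z^2/8 - z/4


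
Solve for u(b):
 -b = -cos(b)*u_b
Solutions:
 u(b) = C1 + Integral(b/cos(b), b)


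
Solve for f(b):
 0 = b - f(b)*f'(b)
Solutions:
 f(b) = -sqrt(C1 + b^2)
 f(b) = sqrt(C1 + b^2)


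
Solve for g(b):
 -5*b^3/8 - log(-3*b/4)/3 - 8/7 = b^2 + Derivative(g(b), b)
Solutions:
 g(b) = C1 - 5*b^4/32 - b^3/3 - b*log(-b)/3 + b*(-log(3) - 17/21 + 2*log(6)/3)


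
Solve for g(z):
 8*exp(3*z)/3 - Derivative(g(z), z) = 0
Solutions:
 g(z) = C1 + 8*exp(3*z)/9


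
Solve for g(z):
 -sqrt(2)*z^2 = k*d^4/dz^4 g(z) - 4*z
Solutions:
 g(z) = C1 + C2*z + C3*z^2 + C4*z^3 - sqrt(2)*z^6/(360*k) + z^5/(30*k)


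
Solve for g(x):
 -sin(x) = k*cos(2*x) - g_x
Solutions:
 g(x) = C1 + k*sin(2*x)/2 - cos(x)


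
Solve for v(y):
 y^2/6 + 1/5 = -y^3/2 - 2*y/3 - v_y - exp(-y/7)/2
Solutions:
 v(y) = C1 - y^4/8 - y^3/18 - y^2/3 - y/5 + 7*exp(-y/7)/2


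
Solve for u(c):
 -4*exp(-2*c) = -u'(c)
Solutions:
 u(c) = C1 - 2*exp(-2*c)


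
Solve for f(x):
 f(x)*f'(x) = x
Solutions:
 f(x) = -sqrt(C1 + x^2)
 f(x) = sqrt(C1 + x^2)


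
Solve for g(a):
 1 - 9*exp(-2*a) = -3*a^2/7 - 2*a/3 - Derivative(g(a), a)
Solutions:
 g(a) = C1 - a^3/7 - a^2/3 - a - 9*exp(-2*a)/2


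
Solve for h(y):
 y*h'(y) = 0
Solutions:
 h(y) = C1


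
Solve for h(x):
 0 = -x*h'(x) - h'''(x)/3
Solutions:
 h(x) = C1 + Integral(C2*airyai(-3^(1/3)*x) + C3*airybi(-3^(1/3)*x), x)


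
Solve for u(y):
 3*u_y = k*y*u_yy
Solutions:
 u(y) = C1 + y^(((re(k) + 3)*re(k) + im(k)^2)/(re(k)^2 + im(k)^2))*(C2*sin(3*log(y)*Abs(im(k))/(re(k)^2 + im(k)^2)) + C3*cos(3*log(y)*im(k)/(re(k)^2 + im(k)^2)))


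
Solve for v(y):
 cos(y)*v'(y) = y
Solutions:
 v(y) = C1 + Integral(y/cos(y), y)


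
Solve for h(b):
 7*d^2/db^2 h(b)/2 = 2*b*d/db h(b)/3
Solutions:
 h(b) = C1 + C2*erfi(sqrt(42)*b/21)


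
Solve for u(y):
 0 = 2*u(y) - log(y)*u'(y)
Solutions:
 u(y) = C1*exp(2*li(y))


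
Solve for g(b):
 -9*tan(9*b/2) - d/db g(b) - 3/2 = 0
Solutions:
 g(b) = C1 - 3*b/2 + 2*log(cos(9*b/2))


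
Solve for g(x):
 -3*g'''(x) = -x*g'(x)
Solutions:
 g(x) = C1 + Integral(C2*airyai(3^(2/3)*x/3) + C3*airybi(3^(2/3)*x/3), x)


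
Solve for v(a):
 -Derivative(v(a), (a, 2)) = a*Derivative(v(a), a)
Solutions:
 v(a) = C1 + C2*erf(sqrt(2)*a/2)


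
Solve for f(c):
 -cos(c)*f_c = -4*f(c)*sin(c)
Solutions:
 f(c) = C1/cos(c)^4


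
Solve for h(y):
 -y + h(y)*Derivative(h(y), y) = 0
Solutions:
 h(y) = -sqrt(C1 + y^2)
 h(y) = sqrt(C1 + y^2)


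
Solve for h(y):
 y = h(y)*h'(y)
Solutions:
 h(y) = -sqrt(C1 + y^2)
 h(y) = sqrt(C1 + y^2)


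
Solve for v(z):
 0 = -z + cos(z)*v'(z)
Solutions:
 v(z) = C1 + Integral(z/cos(z), z)


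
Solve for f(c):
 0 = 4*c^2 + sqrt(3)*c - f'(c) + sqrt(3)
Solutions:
 f(c) = C1 + 4*c^3/3 + sqrt(3)*c^2/2 + sqrt(3)*c


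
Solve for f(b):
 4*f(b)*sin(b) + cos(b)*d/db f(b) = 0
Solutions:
 f(b) = C1*cos(b)^4


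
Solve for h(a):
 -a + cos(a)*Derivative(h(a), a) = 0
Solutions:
 h(a) = C1 + Integral(a/cos(a), a)


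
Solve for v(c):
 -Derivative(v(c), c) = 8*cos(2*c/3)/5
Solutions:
 v(c) = C1 - 12*sin(2*c/3)/5


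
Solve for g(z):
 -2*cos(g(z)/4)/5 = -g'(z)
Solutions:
 -2*z/5 - 2*log(sin(g(z)/4) - 1) + 2*log(sin(g(z)/4) + 1) = C1


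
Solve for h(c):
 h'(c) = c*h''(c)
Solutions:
 h(c) = C1 + C2*c^2


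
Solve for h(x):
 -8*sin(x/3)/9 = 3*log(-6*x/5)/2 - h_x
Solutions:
 h(x) = C1 + 3*x*log(-x)/2 - 2*x*log(5) - 3*x/2 + x*log(30)/2 + x*log(6) - 8*cos(x/3)/3


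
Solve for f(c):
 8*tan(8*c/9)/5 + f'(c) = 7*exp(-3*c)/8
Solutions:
 f(c) = C1 - 9*log(tan(8*c/9)^2 + 1)/10 - 7*exp(-3*c)/24


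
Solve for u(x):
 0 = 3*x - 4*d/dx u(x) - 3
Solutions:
 u(x) = C1 + 3*x^2/8 - 3*x/4


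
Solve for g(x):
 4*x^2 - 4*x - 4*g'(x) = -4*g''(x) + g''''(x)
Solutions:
 g(x) = C1 + C2*exp(6^(1/3)*x*(2*6^(1/3)/(sqrt(33) + 9)^(1/3) + (sqrt(33) + 9)^(1/3))/6)*sin(2^(1/3)*3^(1/6)*x*(-3^(2/3)*(sqrt(33) + 9)^(1/3)/6 + 2^(1/3)/(sqrt(33) + 9)^(1/3))) + C3*exp(6^(1/3)*x*(2*6^(1/3)/(sqrt(33) + 9)^(1/3) + (sqrt(33) + 9)^(1/3))/6)*cos(2^(1/3)*3^(1/6)*x*(-3^(2/3)*(sqrt(33) + 9)^(1/3)/6 + 2^(1/3)/(sqrt(33) + 9)^(1/3))) + C4*exp(-6^(1/3)*x*(2*6^(1/3)/(sqrt(33) + 9)^(1/3) + (sqrt(33) + 9)^(1/3))/3) + x^3/3 + x^2/2 + x


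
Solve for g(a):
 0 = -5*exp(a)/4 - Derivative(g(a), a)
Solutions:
 g(a) = C1 - 5*exp(a)/4


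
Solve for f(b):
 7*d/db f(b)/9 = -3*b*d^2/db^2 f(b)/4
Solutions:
 f(b) = C1 + C2/b^(1/27)


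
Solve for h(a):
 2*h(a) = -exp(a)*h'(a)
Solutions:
 h(a) = C1*exp(2*exp(-a))


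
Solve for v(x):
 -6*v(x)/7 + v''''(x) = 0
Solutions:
 v(x) = C1*exp(-6^(1/4)*7^(3/4)*x/7) + C2*exp(6^(1/4)*7^(3/4)*x/7) + C3*sin(6^(1/4)*7^(3/4)*x/7) + C4*cos(6^(1/4)*7^(3/4)*x/7)


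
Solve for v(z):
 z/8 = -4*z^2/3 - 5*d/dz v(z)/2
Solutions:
 v(z) = C1 - 8*z^3/45 - z^2/40


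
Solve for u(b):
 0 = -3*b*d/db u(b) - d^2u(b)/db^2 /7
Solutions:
 u(b) = C1 + C2*erf(sqrt(42)*b/2)


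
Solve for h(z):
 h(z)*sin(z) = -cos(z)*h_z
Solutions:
 h(z) = C1*cos(z)


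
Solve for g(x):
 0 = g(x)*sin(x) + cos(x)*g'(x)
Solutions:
 g(x) = C1*cos(x)


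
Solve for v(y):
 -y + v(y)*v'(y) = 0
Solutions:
 v(y) = -sqrt(C1 + y^2)
 v(y) = sqrt(C1 + y^2)


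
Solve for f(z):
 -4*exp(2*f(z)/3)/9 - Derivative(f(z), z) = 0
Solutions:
 f(z) = 3*log(-sqrt(-1/(C1 - 4*z))) - 3*log(2) + 3*log(6)/2 + 3*log(3)
 f(z) = 3*log(-1/(C1 - 4*z))/2 - 3*log(2) + 3*log(6)/2 + 3*log(3)


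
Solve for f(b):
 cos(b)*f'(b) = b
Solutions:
 f(b) = C1 + Integral(b/cos(b), b)


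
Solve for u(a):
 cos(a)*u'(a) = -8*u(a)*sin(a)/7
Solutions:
 u(a) = C1*cos(a)^(8/7)


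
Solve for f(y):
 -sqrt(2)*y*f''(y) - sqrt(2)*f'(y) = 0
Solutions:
 f(y) = C1 + C2*log(y)


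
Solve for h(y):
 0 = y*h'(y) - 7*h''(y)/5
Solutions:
 h(y) = C1 + C2*erfi(sqrt(70)*y/14)


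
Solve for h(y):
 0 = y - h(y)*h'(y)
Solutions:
 h(y) = -sqrt(C1 + y^2)
 h(y) = sqrt(C1 + y^2)


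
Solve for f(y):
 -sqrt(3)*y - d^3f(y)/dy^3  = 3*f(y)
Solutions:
 f(y) = C3*exp(-3^(1/3)*y) - sqrt(3)*y/3 + (C1*sin(3^(5/6)*y/2) + C2*cos(3^(5/6)*y/2))*exp(3^(1/3)*y/2)


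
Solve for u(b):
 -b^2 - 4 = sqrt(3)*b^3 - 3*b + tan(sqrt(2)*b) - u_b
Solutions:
 u(b) = C1 + sqrt(3)*b^4/4 + b^3/3 - 3*b^2/2 + 4*b - sqrt(2)*log(cos(sqrt(2)*b))/2


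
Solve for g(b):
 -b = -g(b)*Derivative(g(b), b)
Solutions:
 g(b) = -sqrt(C1 + b^2)
 g(b) = sqrt(C1 + b^2)


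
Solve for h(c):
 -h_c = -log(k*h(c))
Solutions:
 li(k*h(c))/k = C1 + c


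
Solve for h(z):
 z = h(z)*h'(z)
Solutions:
 h(z) = -sqrt(C1 + z^2)
 h(z) = sqrt(C1 + z^2)


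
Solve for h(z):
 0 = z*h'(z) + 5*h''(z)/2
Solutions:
 h(z) = C1 + C2*erf(sqrt(5)*z/5)


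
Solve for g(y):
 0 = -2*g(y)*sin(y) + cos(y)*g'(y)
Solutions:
 g(y) = C1/cos(y)^2


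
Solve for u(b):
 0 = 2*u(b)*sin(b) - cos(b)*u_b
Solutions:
 u(b) = C1/cos(b)^2


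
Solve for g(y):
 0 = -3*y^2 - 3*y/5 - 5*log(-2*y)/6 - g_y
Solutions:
 g(y) = C1 - y^3 - 3*y^2/10 - 5*y*log(-y)/6 + 5*y*(1 - log(2))/6


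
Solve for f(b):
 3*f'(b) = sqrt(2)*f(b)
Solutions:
 f(b) = C1*exp(sqrt(2)*b/3)


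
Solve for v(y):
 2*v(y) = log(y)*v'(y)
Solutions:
 v(y) = C1*exp(2*li(y))


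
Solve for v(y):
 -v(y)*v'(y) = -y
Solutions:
 v(y) = -sqrt(C1 + y^2)
 v(y) = sqrt(C1 + y^2)


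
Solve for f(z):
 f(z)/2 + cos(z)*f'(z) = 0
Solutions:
 f(z) = C1*(sin(z) - 1)^(1/4)/(sin(z) + 1)^(1/4)


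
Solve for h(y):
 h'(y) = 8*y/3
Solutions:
 h(y) = C1 + 4*y^2/3


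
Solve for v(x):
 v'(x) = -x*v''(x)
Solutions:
 v(x) = C1 + C2*log(x)


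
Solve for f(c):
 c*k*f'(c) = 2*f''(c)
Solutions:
 f(c) = Piecewise((-sqrt(pi)*C1*erf(c*sqrt(-k)/2)/sqrt(-k) - C2, (k > 0) | (k < 0)), (-C1*c - C2, True))


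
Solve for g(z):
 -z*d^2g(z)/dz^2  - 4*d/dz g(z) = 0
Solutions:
 g(z) = C1 + C2/z^3


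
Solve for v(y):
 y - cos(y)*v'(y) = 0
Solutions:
 v(y) = C1 + Integral(y/cos(y), y)


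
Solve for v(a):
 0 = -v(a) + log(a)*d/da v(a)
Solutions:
 v(a) = C1*exp(li(a))


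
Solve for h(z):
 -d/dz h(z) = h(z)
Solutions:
 h(z) = C1*exp(-z)


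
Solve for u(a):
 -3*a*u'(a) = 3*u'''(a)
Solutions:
 u(a) = C1 + Integral(C2*airyai(-a) + C3*airybi(-a), a)


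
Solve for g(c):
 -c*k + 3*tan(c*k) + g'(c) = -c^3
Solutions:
 g(c) = C1 - c^4/4 + c^2*k/2 - 3*Piecewise((-log(cos(c*k))/k, Ne(k, 0)), (0, True))


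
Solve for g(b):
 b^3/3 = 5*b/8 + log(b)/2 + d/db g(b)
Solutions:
 g(b) = C1 + b^4/12 - 5*b^2/16 - b*log(b)/2 + b/2


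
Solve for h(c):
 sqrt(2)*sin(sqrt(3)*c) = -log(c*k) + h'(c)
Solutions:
 h(c) = C1 + c*log(c*k) - c - sqrt(6)*cos(sqrt(3)*c)/3


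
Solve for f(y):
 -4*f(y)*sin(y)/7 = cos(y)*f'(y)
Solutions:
 f(y) = C1*cos(y)^(4/7)


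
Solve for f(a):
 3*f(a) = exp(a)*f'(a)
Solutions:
 f(a) = C1*exp(-3*exp(-a))


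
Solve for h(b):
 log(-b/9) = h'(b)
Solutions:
 h(b) = C1 + b*log(-b) + b*(-2*log(3) - 1)


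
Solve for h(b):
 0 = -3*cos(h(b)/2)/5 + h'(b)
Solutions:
 -3*b/5 - log(sin(h(b)/2) - 1) + log(sin(h(b)/2) + 1) = C1


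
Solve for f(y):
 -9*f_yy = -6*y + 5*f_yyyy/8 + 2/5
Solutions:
 f(y) = C1 + C2*y + C3*sin(6*sqrt(10)*y/5) + C4*cos(6*sqrt(10)*y/5) + y^3/9 - y^2/45


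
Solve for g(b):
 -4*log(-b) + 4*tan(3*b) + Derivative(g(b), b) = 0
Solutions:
 g(b) = C1 + 4*b*log(-b) - 4*b + 4*log(cos(3*b))/3


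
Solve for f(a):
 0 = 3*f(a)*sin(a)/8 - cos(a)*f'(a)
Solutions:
 f(a) = C1/cos(a)^(3/8)


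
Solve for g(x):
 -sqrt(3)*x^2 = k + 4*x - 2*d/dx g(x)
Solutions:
 g(x) = C1 + k*x/2 + sqrt(3)*x^3/6 + x^2


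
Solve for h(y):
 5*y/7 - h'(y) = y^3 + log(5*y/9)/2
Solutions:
 h(y) = C1 - y^4/4 + 5*y^2/14 - y*log(y)/2 - y*log(5)/2 + y/2 + y*log(3)


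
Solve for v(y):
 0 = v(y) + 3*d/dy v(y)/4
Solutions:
 v(y) = C1*exp(-4*y/3)


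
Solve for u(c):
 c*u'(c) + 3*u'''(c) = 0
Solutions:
 u(c) = C1 + Integral(C2*airyai(-3^(2/3)*c/3) + C3*airybi(-3^(2/3)*c/3), c)


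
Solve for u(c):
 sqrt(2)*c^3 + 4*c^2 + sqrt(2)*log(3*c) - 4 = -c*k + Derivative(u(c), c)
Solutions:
 u(c) = C1 + sqrt(2)*c^4/4 + 4*c^3/3 + c^2*k/2 + sqrt(2)*c*log(c) - 4*c - sqrt(2)*c + sqrt(2)*c*log(3)


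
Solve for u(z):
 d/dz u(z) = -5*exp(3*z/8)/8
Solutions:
 u(z) = C1 - 5*exp(3*z/8)/3


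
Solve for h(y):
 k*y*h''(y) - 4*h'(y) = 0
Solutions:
 h(y) = C1 + y^(((re(k) + 4)*re(k) + im(k)^2)/(re(k)^2 + im(k)^2))*(C2*sin(4*log(y)*Abs(im(k))/(re(k)^2 + im(k)^2)) + C3*cos(4*log(y)*im(k)/(re(k)^2 + im(k)^2)))


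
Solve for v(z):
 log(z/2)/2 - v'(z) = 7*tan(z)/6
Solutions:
 v(z) = C1 + z*log(z)/2 - z/2 - z*log(2)/2 + 7*log(cos(z))/6


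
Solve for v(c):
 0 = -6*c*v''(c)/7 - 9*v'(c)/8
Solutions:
 v(c) = C1 + C2/c^(5/16)


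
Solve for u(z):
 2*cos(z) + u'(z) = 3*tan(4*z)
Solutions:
 u(z) = C1 - 3*log(cos(4*z))/4 - 2*sin(z)


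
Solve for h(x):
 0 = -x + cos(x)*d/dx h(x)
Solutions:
 h(x) = C1 + Integral(x/cos(x), x)


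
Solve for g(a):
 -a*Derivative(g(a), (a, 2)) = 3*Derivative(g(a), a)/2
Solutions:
 g(a) = C1 + C2/sqrt(a)


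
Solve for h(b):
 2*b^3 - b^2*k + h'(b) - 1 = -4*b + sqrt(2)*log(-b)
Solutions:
 h(b) = C1 - b^4/2 + b^3*k/3 - 2*b^2 + sqrt(2)*b*log(-b) + b*(1 - sqrt(2))


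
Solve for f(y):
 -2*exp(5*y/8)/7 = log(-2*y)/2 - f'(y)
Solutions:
 f(y) = C1 + y*log(-y)/2 + y*(-1 + log(2))/2 + 16*exp(5*y/8)/35


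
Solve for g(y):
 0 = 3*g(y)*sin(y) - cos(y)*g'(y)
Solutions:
 g(y) = C1/cos(y)^3


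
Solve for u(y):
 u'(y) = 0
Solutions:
 u(y) = C1


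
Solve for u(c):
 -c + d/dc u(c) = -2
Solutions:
 u(c) = C1 + c^2/2 - 2*c


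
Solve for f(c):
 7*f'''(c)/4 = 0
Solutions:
 f(c) = C1 + C2*c + C3*c^2


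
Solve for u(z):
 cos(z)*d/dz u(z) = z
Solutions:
 u(z) = C1 + Integral(z/cos(z), z)


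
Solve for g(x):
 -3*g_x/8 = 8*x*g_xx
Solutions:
 g(x) = C1 + C2*x^(61/64)


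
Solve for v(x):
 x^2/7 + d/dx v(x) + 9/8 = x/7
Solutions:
 v(x) = C1 - x^3/21 + x^2/14 - 9*x/8


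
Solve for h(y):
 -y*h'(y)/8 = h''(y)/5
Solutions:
 h(y) = C1 + C2*erf(sqrt(5)*y/4)


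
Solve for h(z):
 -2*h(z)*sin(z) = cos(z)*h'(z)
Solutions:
 h(z) = C1*cos(z)^2


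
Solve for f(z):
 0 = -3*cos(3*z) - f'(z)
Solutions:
 f(z) = C1 - sin(3*z)


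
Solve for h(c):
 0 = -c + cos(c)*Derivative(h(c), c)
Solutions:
 h(c) = C1 + Integral(c/cos(c), c)


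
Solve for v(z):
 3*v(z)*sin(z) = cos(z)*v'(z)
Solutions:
 v(z) = C1/cos(z)^3


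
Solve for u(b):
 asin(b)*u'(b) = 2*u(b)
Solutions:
 u(b) = C1*exp(2*Integral(1/asin(b), b))


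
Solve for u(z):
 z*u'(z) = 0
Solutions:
 u(z) = C1


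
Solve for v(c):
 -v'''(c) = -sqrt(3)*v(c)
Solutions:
 v(c) = C3*exp(3^(1/6)*c) + (C1*sin(3^(2/3)*c/2) + C2*cos(3^(2/3)*c/2))*exp(-3^(1/6)*c/2)


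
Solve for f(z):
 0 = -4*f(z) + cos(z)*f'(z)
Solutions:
 f(z) = C1*(sin(z)^2 + 2*sin(z) + 1)/(sin(z)^2 - 2*sin(z) + 1)


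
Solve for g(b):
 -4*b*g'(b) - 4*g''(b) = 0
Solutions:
 g(b) = C1 + C2*erf(sqrt(2)*b/2)


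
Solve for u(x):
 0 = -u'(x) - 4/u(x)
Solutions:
 u(x) = -sqrt(C1 - 8*x)
 u(x) = sqrt(C1 - 8*x)


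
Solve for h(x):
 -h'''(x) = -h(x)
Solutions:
 h(x) = C3*exp(x) + (C1*sin(sqrt(3)*x/2) + C2*cos(sqrt(3)*x/2))*exp(-x/2)


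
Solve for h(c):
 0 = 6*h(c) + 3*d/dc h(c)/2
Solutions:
 h(c) = C1*exp(-4*c)


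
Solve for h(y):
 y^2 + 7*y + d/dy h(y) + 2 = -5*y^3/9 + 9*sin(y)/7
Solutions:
 h(y) = C1 - 5*y^4/36 - y^3/3 - 7*y^2/2 - 2*y - 9*cos(y)/7


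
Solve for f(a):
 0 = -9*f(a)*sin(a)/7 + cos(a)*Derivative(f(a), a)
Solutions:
 f(a) = C1/cos(a)^(9/7)


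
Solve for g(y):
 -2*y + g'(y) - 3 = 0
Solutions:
 g(y) = C1 + y^2 + 3*y


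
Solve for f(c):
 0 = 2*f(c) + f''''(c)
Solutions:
 f(c) = (C1*sin(2^(3/4)*c/2) + C2*cos(2^(3/4)*c/2))*exp(-2^(3/4)*c/2) + (C3*sin(2^(3/4)*c/2) + C4*cos(2^(3/4)*c/2))*exp(2^(3/4)*c/2)


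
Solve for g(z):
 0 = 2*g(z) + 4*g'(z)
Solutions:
 g(z) = C1*exp(-z/2)


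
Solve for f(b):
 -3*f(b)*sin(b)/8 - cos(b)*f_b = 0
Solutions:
 f(b) = C1*cos(b)^(3/8)


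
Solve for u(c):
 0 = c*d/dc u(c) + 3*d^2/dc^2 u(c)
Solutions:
 u(c) = C1 + C2*erf(sqrt(6)*c/6)


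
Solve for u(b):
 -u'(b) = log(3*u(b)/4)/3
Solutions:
 -3*Integral(1/(-log(_y) - log(3) + 2*log(2)), (_y, u(b))) = C1 - b


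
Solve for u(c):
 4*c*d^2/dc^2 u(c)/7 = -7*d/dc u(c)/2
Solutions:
 u(c) = C1 + C2/c^(41/8)


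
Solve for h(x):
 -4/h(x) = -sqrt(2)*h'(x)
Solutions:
 h(x) = -sqrt(C1 + 4*sqrt(2)*x)
 h(x) = sqrt(C1 + 4*sqrt(2)*x)


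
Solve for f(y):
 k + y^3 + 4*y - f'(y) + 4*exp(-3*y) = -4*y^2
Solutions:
 f(y) = C1 + k*y + y^4/4 + 4*y^3/3 + 2*y^2 - 4*exp(-3*y)/3


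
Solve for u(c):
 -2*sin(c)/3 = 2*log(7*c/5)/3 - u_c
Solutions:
 u(c) = C1 + 2*c*log(c)/3 - 2*c*log(5)/3 - 2*c/3 + 2*c*log(7)/3 - 2*cos(c)/3


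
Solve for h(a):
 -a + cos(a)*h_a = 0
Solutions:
 h(a) = C1 + Integral(a/cos(a), a)


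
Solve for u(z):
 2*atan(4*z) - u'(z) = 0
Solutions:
 u(z) = C1 + 2*z*atan(4*z) - log(16*z^2 + 1)/4


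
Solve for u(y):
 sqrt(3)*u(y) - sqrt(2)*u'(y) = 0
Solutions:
 u(y) = C1*exp(sqrt(6)*y/2)


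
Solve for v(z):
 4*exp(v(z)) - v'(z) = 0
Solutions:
 v(z) = log(-1/(C1 + 4*z))


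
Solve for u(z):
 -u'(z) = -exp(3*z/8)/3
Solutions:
 u(z) = C1 + 8*exp(3*z/8)/9


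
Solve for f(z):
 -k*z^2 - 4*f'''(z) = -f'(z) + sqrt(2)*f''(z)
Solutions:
 f(z) = C1 + C2*exp(-sqrt(2)*z/2) + C3*exp(sqrt(2)*z/4) + k*z^3/3 + sqrt(2)*k*z^2 + 12*k*z


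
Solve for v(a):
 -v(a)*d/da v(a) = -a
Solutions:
 v(a) = -sqrt(C1 + a^2)
 v(a) = sqrt(C1 + a^2)


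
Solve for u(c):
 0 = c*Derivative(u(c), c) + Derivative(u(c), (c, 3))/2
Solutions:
 u(c) = C1 + Integral(C2*airyai(-2^(1/3)*c) + C3*airybi(-2^(1/3)*c), c)


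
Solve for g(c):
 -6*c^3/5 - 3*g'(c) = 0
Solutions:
 g(c) = C1 - c^4/10


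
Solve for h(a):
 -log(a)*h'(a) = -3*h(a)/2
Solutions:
 h(a) = C1*exp(3*li(a)/2)


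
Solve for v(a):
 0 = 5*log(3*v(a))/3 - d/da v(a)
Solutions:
 -3*Integral(1/(log(_y) + log(3)), (_y, v(a)))/5 = C1 - a


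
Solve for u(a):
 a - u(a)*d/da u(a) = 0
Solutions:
 u(a) = -sqrt(C1 + a^2)
 u(a) = sqrt(C1 + a^2)


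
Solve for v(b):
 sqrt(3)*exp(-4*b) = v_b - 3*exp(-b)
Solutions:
 v(b) = C1 - 3*exp(-b) - sqrt(3)*exp(-4*b)/4


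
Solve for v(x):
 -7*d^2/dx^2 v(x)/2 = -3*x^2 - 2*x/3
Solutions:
 v(x) = C1 + C2*x + x^4/14 + 2*x^3/63


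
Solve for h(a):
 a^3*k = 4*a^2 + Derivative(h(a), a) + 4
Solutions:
 h(a) = C1 + a^4*k/4 - 4*a^3/3 - 4*a


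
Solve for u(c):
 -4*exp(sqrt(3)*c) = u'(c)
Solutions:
 u(c) = C1 - 4*sqrt(3)*exp(sqrt(3)*c)/3


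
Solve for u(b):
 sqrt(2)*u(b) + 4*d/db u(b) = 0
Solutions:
 u(b) = C1*exp(-sqrt(2)*b/4)


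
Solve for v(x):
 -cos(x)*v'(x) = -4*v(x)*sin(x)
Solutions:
 v(x) = C1/cos(x)^4


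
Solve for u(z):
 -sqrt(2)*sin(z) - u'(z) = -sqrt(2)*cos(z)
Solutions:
 u(z) = C1 + 2*sin(z + pi/4)


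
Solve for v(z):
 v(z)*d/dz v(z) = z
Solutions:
 v(z) = -sqrt(C1 + z^2)
 v(z) = sqrt(C1 + z^2)


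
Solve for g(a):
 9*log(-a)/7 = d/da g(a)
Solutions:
 g(a) = C1 + 9*a*log(-a)/7 - 9*a/7


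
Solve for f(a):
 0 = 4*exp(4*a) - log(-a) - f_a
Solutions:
 f(a) = C1 - a*log(-a) + a + exp(4*a)


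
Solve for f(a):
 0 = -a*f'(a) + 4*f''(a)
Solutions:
 f(a) = C1 + C2*erfi(sqrt(2)*a/4)


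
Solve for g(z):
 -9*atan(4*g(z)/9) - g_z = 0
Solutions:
 Integral(1/atan(4*_y/9), (_y, g(z))) = C1 - 9*z


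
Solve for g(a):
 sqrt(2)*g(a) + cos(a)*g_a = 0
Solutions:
 g(a) = C1*(sin(a) - 1)^(sqrt(2)/2)/(sin(a) + 1)^(sqrt(2)/2)


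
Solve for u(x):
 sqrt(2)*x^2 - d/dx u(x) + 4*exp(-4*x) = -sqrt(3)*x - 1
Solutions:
 u(x) = C1 + sqrt(2)*x^3/3 + sqrt(3)*x^2/2 + x - exp(-4*x)


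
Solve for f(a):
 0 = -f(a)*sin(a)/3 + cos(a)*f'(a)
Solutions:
 f(a) = C1/cos(a)^(1/3)


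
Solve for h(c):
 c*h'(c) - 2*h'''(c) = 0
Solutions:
 h(c) = C1 + Integral(C2*airyai(2^(2/3)*c/2) + C3*airybi(2^(2/3)*c/2), c)


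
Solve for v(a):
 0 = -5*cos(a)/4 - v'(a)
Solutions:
 v(a) = C1 - 5*sin(a)/4


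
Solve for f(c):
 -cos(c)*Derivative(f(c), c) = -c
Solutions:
 f(c) = C1 + Integral(c/cos(c), c)


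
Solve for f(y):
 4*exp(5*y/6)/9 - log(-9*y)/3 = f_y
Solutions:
 f(y) = C1 - y*log(-y)/3 + y*(1 - 2*log(3))/3 + 8*exp(5*y/6)/15


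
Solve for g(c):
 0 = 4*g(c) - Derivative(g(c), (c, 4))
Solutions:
 g(c) = C1*exp(-sqrt(2)*c) + C2*exp(sqrt(2)*c) + C3*sin(sqrt(2)*c) + C4*cos(sqrt(2)*c)


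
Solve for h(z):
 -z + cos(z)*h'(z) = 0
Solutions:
 h(z) = C1 + Integral(z/cos(z), z)


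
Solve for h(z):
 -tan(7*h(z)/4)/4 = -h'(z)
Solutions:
 h(z) = -4*asin(C1*exp(7*z/16))/7 + 4*pi/7
 h(z) = 4*asin(C1*exp(7*z/16))/7


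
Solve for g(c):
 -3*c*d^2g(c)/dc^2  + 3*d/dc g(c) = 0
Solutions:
 g(c) = C1 + C2*c^2


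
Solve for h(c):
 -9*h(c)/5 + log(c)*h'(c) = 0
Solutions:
 h(c) = C1*exp(9*li(c)/5)


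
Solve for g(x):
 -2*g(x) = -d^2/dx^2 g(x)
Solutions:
 g(x) = C1*exp(-sqrt(2)*x) + C2*exp(sqrt(2)*x)


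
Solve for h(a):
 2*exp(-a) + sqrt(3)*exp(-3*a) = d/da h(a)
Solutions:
 h(a) = C1 - 2*exp(-a) - sqrt(3)*exp(-3*a)/3


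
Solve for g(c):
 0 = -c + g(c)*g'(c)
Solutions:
 g(c) = -sqrt(C1 + c^2)
 g(c) = sqrt(C1 + c^2)


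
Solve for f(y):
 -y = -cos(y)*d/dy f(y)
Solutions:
 f(y) = C1 + Integral(y/cos(y), y)


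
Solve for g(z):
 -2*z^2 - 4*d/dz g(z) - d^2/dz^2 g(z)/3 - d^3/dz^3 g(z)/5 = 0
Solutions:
 g(z) = C1 - z^3/6 + z^2/24 + 31*z/720 + (C2*sin(sqrt(695)*z/6) + C3*cos(sqrt(695)*z/6))*exp(-5*z/6)


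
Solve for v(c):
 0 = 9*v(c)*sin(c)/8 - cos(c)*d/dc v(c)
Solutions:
 v(c) = C1/cos(c)^(9/8)


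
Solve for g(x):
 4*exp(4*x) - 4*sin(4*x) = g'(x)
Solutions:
 g(x) = C1 + exp(4*x) + cos(4*x)


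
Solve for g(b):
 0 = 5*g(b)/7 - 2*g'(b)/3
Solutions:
 g(b) = C1*exp(15*b/14)


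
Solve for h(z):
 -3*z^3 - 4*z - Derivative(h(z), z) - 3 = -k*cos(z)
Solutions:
 h(z) = C1 + k*sin(z) - 3*z^4/4 - 2*z^2 - 3*z


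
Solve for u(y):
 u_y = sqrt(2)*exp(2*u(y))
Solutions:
 u(y) = log(-sqrt(-1/(C1 + sqrt(2)*y))) - log(2)/2
 u(y) = log(-1/(C1 + sqrt(2)*y))/2 - log(2)/2


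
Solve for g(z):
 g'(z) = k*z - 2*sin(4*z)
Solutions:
 g(z) = C1 + k*z^2/2 + cos(4*z)/2


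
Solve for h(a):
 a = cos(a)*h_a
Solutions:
 h(a) = C1 + Integral(a/cos(a), a)


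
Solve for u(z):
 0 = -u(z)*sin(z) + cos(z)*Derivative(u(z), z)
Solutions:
 u(z) = C1/cos(z)


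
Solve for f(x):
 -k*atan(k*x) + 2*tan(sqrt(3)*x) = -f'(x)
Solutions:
 f(x) = C1 + k*Piecewise((x*atan(k*x) - log(k^2*x^2 + 1)/(2*k), Ne(k, 0)), (0, True)) + 2*sqrt(3)*log(cos(sqrt(3)*x))/3


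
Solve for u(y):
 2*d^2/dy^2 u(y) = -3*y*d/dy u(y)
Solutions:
 u(y) = C1 + C2*erf(sqrt(3)*y/2)


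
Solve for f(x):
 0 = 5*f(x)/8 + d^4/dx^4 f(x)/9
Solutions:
 f(x) = (C1*sin(2^(3/4)*sqrt(3)*5^(1/4)*x/4) + C2*cos(2^(3/4)*sqrt(3)*5^(1/4)*x/4))*exp(-2^(3/4)*sqrt(3)*5^(1/4)*x/4) + (C3*sin(2^(3/4)*sqrt(3)*5^(1/4)*x/4) + C4*cos(2^(3/4)*sqrt(3)*5^(1/4)*x/4))*exp(2^(3/4)*sqrt(3)*5^(1/4)*x/4)


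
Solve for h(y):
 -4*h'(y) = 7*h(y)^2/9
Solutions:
 h(y) = 36/(C1 + 7*y)


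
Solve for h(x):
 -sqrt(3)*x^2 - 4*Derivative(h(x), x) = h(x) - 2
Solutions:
 h(x) = C1*exp(-x/4) - sqrt(3)*x^2 + 8*sqrt(3)*x - 32*sqrt(3) + 2


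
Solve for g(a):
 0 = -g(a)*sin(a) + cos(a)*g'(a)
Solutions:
 g(a) = C1/cos(a)


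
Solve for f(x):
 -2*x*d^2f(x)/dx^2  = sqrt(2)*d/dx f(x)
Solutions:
 f(x) = C1 + C2*x^(1 - sqrt(2)/2)


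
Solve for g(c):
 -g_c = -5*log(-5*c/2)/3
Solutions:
 g(c) = C1 + 5*c*log(-c)/3 + 5*c*(-1 - log(2) + log(5))/3


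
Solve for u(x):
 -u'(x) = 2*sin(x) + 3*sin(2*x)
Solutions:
 u(x) = C1 - 3*sin(x)^2 + 2*cos(x)


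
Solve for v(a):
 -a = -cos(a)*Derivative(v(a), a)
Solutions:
 v(a) = C1 + Integral(a/cos(a), a)


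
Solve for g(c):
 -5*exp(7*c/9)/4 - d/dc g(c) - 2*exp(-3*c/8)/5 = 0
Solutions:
 g(c) = C1 - 45*exp(7*c/9)/28 + 16*exp(-3*c/8)/15


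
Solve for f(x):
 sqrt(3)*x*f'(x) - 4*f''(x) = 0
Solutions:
 f(x) = C1 + C2*erfi(sqrt(2)*3^(1/4)*x/4)


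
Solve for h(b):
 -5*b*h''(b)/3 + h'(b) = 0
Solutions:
 h(b) = C1 + C2*b^(8/5)


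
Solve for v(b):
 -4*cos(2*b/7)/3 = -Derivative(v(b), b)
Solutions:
 v(b) = C1 + 14*sin(2*b/7)/3


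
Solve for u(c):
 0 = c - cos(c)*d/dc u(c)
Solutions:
 u(c) = C1 + Integral(c/cos(c), c)


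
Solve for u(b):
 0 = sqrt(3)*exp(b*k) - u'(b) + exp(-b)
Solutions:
 u(b) = C1 - exp(-b) + sqrt(3)*exp(b*k)/k


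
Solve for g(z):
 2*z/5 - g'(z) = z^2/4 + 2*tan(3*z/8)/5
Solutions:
 g(z) = C1 - z^3/12 + z^2/5 + 16*log(cos(3*z/8))/15


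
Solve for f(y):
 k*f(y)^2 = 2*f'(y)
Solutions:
 f(y) = -2/(C1 + k*y)


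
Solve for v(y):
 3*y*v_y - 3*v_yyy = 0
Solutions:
 v(y) = C1 + Integral(C2*airyai(y) + C3*airybi(y), y)


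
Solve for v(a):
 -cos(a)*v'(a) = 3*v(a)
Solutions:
 v(a) = C1*(sin(a) - 1)^(3/2)/(sin(a) + 1)^(3/2)


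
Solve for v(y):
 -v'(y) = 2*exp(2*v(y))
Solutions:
 v(y) = log(-sqrt(-1/(C1 - 2*y))) - log(2)/2
 v(y) = log(-1/(C1 - 2*y))/2 - log(2)/2


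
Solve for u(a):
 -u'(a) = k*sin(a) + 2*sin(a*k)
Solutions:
 u(a) = C1 + k*cos(a) + 2*cos(a*k)/k


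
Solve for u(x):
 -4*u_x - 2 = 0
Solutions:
 u(x) = C1 - x/2


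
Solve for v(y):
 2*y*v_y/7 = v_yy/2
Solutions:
 v(y) = C1 + C2*erfi(sqrt(14)*y/7)


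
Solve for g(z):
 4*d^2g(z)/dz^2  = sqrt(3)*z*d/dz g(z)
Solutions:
 g(z) = C1 + C2*erfi(sqrt(2)*3^(1/4)*z/4)
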